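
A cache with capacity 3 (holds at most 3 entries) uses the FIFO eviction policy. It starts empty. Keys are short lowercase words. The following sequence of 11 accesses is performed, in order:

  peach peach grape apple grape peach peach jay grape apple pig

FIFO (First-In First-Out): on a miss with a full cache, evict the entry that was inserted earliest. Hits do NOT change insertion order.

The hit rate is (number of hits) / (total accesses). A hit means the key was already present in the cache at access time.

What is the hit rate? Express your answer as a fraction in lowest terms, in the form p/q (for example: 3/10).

Answer: 6/11

Derivation:
FIFO simulation (capacity=3):
  1. access peach: MISS. Cache (old->new): [peach]
  2. access peach: HIT. Cache (old->new): [peach]
  3. access grape: MISS. Cache (old->new): [peach grape]
  4. access apple: MISS. Cache (old->new): [peach grape apple]
  5. access grape: HIT. Cache (old->new): [peach grape apple]
  6. access peach: HIT. Cache (old->new): [peach grape apple]
  7. access peach: HIT. Cache (old->new): [peach grape apple]
  8. access jay: MISS, evict peach. Cache (old->new): [grape apple jay]
  9. access grape: HIT. Cache (old->new): [grape apple jay]
  10. access apple: HIT. Cache (old->new): [grape apple jay]
  11. access pig: MISS, evict grape. Cache (old->new): [apple jay pig]
Total: 6 hits, 5 misses, 2 evictions

Hit rate = 6/11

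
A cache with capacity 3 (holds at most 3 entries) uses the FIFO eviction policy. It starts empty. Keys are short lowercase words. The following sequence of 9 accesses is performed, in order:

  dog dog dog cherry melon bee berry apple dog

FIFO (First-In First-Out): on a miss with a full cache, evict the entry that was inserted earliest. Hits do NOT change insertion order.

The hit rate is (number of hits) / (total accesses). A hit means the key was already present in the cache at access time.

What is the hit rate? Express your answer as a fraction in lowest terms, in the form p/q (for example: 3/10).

FIFO simulation (capacity=3):
  1. access dog: MISS. Cache (old->new): [dog]
  2. access dog: HIT. Cache (old->new): [dog]
  3. access dog: HIT. Cache (old->new): [dog]
  4. access cherry: MISS. Cache (old->new): [dog cherry]
  5. access melon: MISS. Cache (old->new): [dog cherry melon]
  6. access bee: MISS, evict dog. Cache (old->new): [cherry melon bee]
  7. access berry: MISS, evict cherry. Cache (old->new): [melon bee berry]
  8. access apple: MISS, evict melon. Cache (old->new): [bee berry apple]
  9. access dog: MISS, evict bee. Cache (old->new): [berry apple dog]
Total: 2 hits, 7 misses, 4 evictions

Hit rate = 2/9

Answer: 2/9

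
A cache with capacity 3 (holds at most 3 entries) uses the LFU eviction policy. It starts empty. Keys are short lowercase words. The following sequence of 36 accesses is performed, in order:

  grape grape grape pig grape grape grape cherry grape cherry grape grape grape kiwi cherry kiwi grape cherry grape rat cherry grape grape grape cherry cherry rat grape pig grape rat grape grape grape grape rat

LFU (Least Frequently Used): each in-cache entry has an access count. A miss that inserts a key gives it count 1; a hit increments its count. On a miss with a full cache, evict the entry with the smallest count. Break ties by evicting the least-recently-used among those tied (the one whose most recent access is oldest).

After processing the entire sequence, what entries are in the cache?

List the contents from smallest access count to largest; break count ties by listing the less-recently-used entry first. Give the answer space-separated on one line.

LFU simulation (capacity=3):
  1. access grape: MISS. Cache: [grape(c=1)]
  2. access grape: HIT, count now 2. Cache: [grape(c=2)]
  3. access grape: HIT, count now 3. Cache: [grape(c=3)]
  4. access pig: MISS. Cache: [pig(c=1) grape(c=3)]
  5. access grape: HIT, count now 4. Cache: [pig(c=1) grape(c=4)]
  6. access grape: HIT, count now 5. Cache: [pig(c=1) grape(c=5)]
  7. access grape: HIT, count now 6. Cache: [pig(c=1) grape(c=6)]
  8. access cherry: MISS. Cache: [pig(c=1) cherry(c=1) grape(c=6)]
  9. access grape: HIT, count now 7. Cache: [pig(c=1) cherry(c=1) grape(c=7)]
  10. access cherry: HIT, count now 2. Cache: [pig(c=1) cherry(c=2) grape(c=7)]
  11. access grape: HIT, count now 8. Cache: [pig(c=1) cherry(c=2) grape(c=8)]
  12. access grape: HIT, count now 9. Cache: [pig(c=1) cherry(c=2) grape(c=9)]
  13. access grape: HIT, count now 10. Cache: [pig(c=1) cherry(c=2) grape(c=10)]
  14. access kiwi: MISS, evict pig(c=1). Cache: [kiwi(c=1) cherry(c=2) grape(c=10)]
  15. access cherry: HIT, count now 3. Cache: [kiwi(c=1) cherry(c=3) grape(c=10)]
  16. access kiwi: HIT, count now 2. Cache: [kiwi(c=2) cherry(c=3) grape(c=10)]
  17. access grape: HIT, count now 11. Cache: [kiwi(c=2) cherry(c=3) grape(c=11)]
  18. access cherry: HIT, count now 4. Cache: [kiwi(c=2) cherry(c=4) grape(c=11)]
  19. access grape: HIT, count now 12. Cache: [kiwi(c=2) cherry(c=4) grape(c=12)]
  20. access rat: MISS, evict kiwi(c=2). Cache: [rat(c=1) cherry(c=4) grape(c=12)]
  21. access cherry: HIT, count now 5. Cache: [rat(c=1) cherry(c=5) grape(c=12)]
  22. access grape: HIT, count now 13. Cache: [rat(c=1) cherry(c=5) grape(c=13)]
  23. access grape: HIT, count now 14. Cache: [rat(c=1) cherry(c=5) grape(c=14)]
  24. access grape: HIT, count now 15. Cache: [rat(c=1) cherry(c=5) grape(c=15)]
  25. access cherry: HIT, count now 6. Cache: [rat(c=1) cherry(c=6) grape(c=15)]
  26. access cherry: HIT, count now 7. Cache: [rat(c=1) cherry(c=7) grape(c=15)]
  27. access rat: HIT, count now 2. Cache: [rat(c=2) cherry(c=7) grape(c=15)]
  28. access grape: HIT, count now 16. Cache: [rat(c=2) cherry(c=7) grape(c=16)]
  29. access pig: MISS, evict rat(c=2). Cache: [pig(c=1) cherry(c=7) grape(c=16)]
  30. access grape: HIT, count now 17. Cache: [pig(c=1) cherry(c=7) grape(c=17)]
  31. access rat: MISS, evict pig(c=1). Cache: [rat(c=1) cherry(c=7) grape(c=17)]
  32. access grape: HIT, count now 18. Cache: [rat(c=1) cherry(c=7) grape(c=18)]
  33. access grape: HIT, count now 19. Cache: [rat(c=1) cherry(c=7) grape(c=19)]
  34. access grape: HIT, count now 20. Cache: [rat(c=1) cherry(c=7) grape(c=20)]
  35. access grape: HIT, count now 21. Cache: [rat(c=1) cherry(c=7) grape(c=21)]
  36. access rat: HIT, count now 2. Cache: [rat(c=2) cherry(c=7) grape(c=21)]
Total: 29 hits, 7 misses, 4 evictions

Answer: rat cherry grape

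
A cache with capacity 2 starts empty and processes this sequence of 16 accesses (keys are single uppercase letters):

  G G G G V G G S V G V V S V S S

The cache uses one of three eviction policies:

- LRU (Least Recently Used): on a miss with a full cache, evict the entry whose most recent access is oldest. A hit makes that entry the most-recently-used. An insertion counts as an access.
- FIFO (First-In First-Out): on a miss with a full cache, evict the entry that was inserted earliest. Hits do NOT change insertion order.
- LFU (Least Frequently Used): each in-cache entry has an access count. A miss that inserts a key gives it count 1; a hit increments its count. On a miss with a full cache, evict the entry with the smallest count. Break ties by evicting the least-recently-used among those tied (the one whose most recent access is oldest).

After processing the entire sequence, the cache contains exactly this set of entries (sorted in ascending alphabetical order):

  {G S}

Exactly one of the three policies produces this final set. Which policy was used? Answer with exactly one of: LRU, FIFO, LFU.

Simulating under each policy and comparing final sets:
  LRU: final set = {S V} -> differs
  FIFO: final set = {S V} -> differs
  LFU: final set = {G S} -> MATCHES target
Only LFU produces the target set.

Answer: LFU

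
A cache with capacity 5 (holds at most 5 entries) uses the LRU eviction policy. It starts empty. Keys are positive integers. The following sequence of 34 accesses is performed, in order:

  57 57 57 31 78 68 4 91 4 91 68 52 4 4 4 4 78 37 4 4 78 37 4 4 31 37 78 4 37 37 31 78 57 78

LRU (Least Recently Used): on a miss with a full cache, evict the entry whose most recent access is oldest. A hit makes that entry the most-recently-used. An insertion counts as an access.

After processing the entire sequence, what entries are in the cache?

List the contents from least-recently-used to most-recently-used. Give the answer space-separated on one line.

LRU simulation (capacity=5):
  1. access 57: MISS. Cache (LRU->MRU): [57]
  2. access 57: HIT. Cache (LRU->MRU): [57]
  3. access 57: HIT. Cache (LRU->MRU): [57]
  4. access 31: MISS. Cache (LRU->MRU): [57 31]
  5. access 78: MISS. Cache (LRU->MRU): [57 31 78]
  6. access 68: MISS. Cache (LRU->MRU): [57 31 78 68]
  7. access 4: MISS. Cache (LRU->MRU): [57 31 78 68 4]
  8. access 91: MISS, evict 57. Cache (LRU->MRU): [31 78 68 4 91]
  9. access 4: HIT. Cache (LRU->MRU): [31 78 68 91 4]
  10. access 91: HIT. Cache (LRU->MRU): [31 78 68 4 91]
  11. access 68: HIT. Cache (LRU->MRU): [31 78 4 91 68]
  12. access 52: MISS, evict 31. Cache (LRU->MRU): [78 4 91 68 52]
  13. access 4: HIT. Cache (LRU->MRU): [78 91 68 52 4]
  14. access 4: HIT. Cache (LRU->MRU): [78 91 68 52 4]
  15. access 4: HIT. Cache (LRU->MRU): [78 91 68 52 4]
  16. access 4: HIT. Cache (LRU->MRU): [78 91 68 52 4]
  17. access 78: HIT. Cache (LRU->MRU): [91 68 52 4 78]
  18. access 37: MISS, evict 91. Cache (LRU->MRU): [68 52 4 78 37]
  19. access 4: HIT. Cache (LRU->MRU): [68 52 78 37 4]
  20. access 4: HIT. Cache (LRU->MRU): [68 52 78 37 4]
  21. access 78: HIT. Cache (LRU->MRU): [68 52 37 4 78]
  22. access 37: HIT. Cache (LRU->MRU): [68 52 4 78 37]
  23. access 4: HIT. Cache (LRU->MRU): [68 52 78 37 4]
  24. access 4: HIT. Cache (LRU->MRU): [68 52 78 37 4]
  25. access 31: MISS, evict 68. Cache (LRU->MRU): [52 78 37 4 31]
  26. access 37: HIT. Cache (LRU->MRU): [52 78 4 31 37]
  27. access 78: HIT. Cache (LRU->MRU): [52 4 31 37 78]
  28. access 4: HIT. Cache (LRU->MRU): [52 31 37 78 4]
  29. access 37: HIT. Cache (LRU->MRU): [52 31 78 4 37]
  30. access 37: HIT. Cache (LRU->MRU): [52 31 78 4 37]
  31. access 31: HIT. Cache (LRU->MRU): [52 78 4 37 31]
  32. access 78: HIT. Cache (LRU->MRU): [52 4 37 31 78]
  33. access 57: MISS, evict 52. Cache (LRU->MRU): [4 37 31 78 57]
  34. access 78: HIT. Cache (LRU->MRU): [4 37 31 57 78]
Total: 24 hits, 10 misses, 5 evictions

Answer: 4 37 31 57 78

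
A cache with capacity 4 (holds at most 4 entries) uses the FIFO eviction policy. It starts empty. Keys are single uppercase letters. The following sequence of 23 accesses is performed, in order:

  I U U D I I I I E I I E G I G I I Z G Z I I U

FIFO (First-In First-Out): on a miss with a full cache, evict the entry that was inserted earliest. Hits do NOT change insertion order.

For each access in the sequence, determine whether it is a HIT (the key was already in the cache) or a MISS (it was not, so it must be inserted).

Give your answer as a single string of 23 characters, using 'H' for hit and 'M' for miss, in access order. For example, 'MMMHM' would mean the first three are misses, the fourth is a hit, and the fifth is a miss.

FIFO simulation (capacity=4):
  1. access I: MISS. Cache (old->new): [I]
  2. access U: MISS. Cache (old->new): [I U]
  3. access U: HIT. Cache (old->new): [I U]
  4. access D: MISS. Cache (old->new): [I U D]
  5. access I: HIT. Cache (old->new): [I U D]
  6. access I: HIT. Cache (old->new): [I U D]
  7. access I: HIT. Cache (old->new): [I U D]
  8. access I: HIT. Cache (old->new): [I U D]
  9. access E: MISS. Cache (old->new): [I U D E]
  10. access I: HIT. Cache (old->new): [I U D E]
  11. access I: HIT. Cache (old->new): [I U D E]
  12. access E: HIT. Cache (old->new): [I U D E]
  13. access G: MISS, evict I. Cache (old->new): [U D E G]
  14. access I: MISS, evict U. Cache (old->new): [D E G I]
  15. access G: HIT. Cache (old->new): [D E G I]
  16. access I: HIT. Cache (old->new): [D E G I]
  17. access I: HIT. Cache (old->new): [D E G I]
  18. access Z: MISS, evict D. Cache (old->new): [E G I Z]
  19. access G: HIT. Cache (old->new): [E G I Z]
  20. access Z: HIT. Cache (old->new): [E G I Z]
  21. access I: HIT. Cache (old->new): [E G I Z]
  22. access I: HIT. Cache (old->new): [E G I Z]
  23. access U: MISS, evict E. Cache (old->new): [G I Z U]
Total: 15 hits, 8 misses, 4 evictions

Answer: MMHMHHHHMHHHMMHHHMHHHHM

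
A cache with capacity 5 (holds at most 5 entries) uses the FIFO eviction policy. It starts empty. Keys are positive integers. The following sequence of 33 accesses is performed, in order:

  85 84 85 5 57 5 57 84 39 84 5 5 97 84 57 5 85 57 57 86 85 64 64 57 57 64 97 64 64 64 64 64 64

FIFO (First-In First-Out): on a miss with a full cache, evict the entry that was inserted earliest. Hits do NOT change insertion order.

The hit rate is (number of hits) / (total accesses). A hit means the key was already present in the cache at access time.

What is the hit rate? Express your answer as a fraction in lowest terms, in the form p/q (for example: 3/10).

FIFO simulation (capacity=5):
  1. access 85: MISS. Cache (old->new): [85]
  2. access 84: MISS. Cache (old->new): [85 84]
  3. access 85: HIT. Cache (old->new): [85 84]
  4. access 5: MISS. Cache (old->new): [85 84 5]
  5. access 57: MISS. Cache (old->new): [85 84 5 57]
  6. access 5: HIT. Cache (old->new): [85 84 5 57]
  7. access 57: HIT. Cache (old->new): [85 84 5 57]
  8. access 84: HIT. Cache (old->new): [85 84 5 57]
  9. access 39: MISS. Cache (old->new): [85 84 5 57 39]
  10. access 84: HIT. Cache (old->new): [85 84 5 57 39]
  11. access 5: HIT. Cache (old->new): [85 84 5 57 39]
  12. access 5: HIT. Cache (old->new): [85 84 5 57 39]
  13. access 97: MISS, evict 85. Cache (old->new): [84 5 57 39 97]
  14. access 84: HIT. Cache (old->new): [84 5 57 39 97]
  15. access 57: HIT. Cache (old->new): [84 5 57 39 97]
  16. access 5: HIT. Cache (old->new): [84 5 57 39 97]
  17. access 85: MISS, evict 84. Cache (old->new): [5 57 39 97 85]
  18. access 57: HIT. Cache (old->new): [5 57 39 97 85]
  19. access 57: HIT. Cache (old->new): [5 57 39 97 85]
  20. access 86: MISS, evict 5. Cache (old->new): [57 39 97 85 86]
  21. access 85: HIT. Cache (old->new): [57 39 97 85 86]
  22. access 64: MISS, evict 57. Cache (old->new): [39 97 85 86 64]
  23. access 64: HIT. Cache (old->new): [39 97 85 86 64]
  24. access 57: MISS, evict 39. Cache (old->new): [97 85 86 64 57]
  25. access 57: HIT. Cache (old->new): [97 85 86 64 57]
  26. access 64: HIT. Cache (old->new): [97 85 86 64 57]
  27. access 97: HIT. Cache (old->new): [97 85 86 64 57]
  28. access 64: HIT. Cache (old->new): [97 85 86 64 57]
  29. access 64: HIT. Cache (old->new): [97 85 86 64 57]
  30. access 64: HIT. Cache (old->new): [97 85 86 64 57]
  31. access 64: HIT. Cache (old->new): [97 85 86 64 57]
  32. access 64: HIT. Cache (old->new): [97 85 86 64 57]
  33. access 64: HIT. Cache (old->new): [97 85 86 64 57]
Total: 23 hits, 10 misses, 5 evictions

Hit rate = 23/33

Answer: 23/33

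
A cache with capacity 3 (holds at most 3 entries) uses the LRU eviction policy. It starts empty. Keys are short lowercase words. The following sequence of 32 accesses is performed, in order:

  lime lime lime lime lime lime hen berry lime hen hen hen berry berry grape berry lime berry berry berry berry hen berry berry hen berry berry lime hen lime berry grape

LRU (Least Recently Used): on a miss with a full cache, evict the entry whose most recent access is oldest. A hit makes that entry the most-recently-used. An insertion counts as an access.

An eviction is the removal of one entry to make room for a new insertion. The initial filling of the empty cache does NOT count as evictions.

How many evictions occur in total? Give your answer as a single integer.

Answer: 4

Derivation:
LRU simulation (capacity=3):
  1. access lime: MISS. Cache (LRU->MRU): [lime]
  2. access lime: HIT. Cache (LRU->MRU): [lime]
  3. access lime: HIT. Cache (LRU->MRU): [lime]
  4. access lime: HIT. Cache (LRU->MRU): [lime]
  5. access lime: HIT. Cache (LRU->MRU): [lime]
  6. access lime: HIT. Cache (LRU->MRU): [lime]
  7. access hen: MISS. Cache (LRU->MRU): [lime hen]
  8. access berry: MISS. Cache (LRU->MRU): [lime hen berry]
  9. access lime: HIT. Cache (LRU->MRU): [hen berry lime]
  10. access hen: HIT. Cache (LRU->MRU): [berry lime hen]
  11. access hen: HIT. Cache (LRU->MRU): [berry lime hen]
  12. access hen: HIT. Cache (LRU->MRU): [berry lime hen]
  13. access berry: HIT. Cache (LRU->MRU): [lime hen berry]
  14. access berry: HIT. Cache (LRU->MRU): [lime hen berry]
  15. access grape: MISS, evict lime. Cache (LRU->MRU): [hen berry grape]
  16. access berry: HIT. Cache (LRU->MRU): [hen grape berry]
  17. access lime: MISS, evict hen. Cache (LRU->MRU): [grape berry lime]
  18. access berry: HIT. Cache (LRU->MRU): [grape lime berry]
  19. access berry: HIT. Cache (LRU->MRU): [grape lime berry]
  20. access berry: HIT. Cache (LRU->MRU): [grape lime berry]
  21. access berry: HIT. Cache (LRU->MRU): [grape lime berry]
  22. access hen: MISS, evict grape. Cache (LRU->MRU): [lime berry hen]
  23. access berry: HIT. Cache (LRU->MRU): [lime hen berry]
  24. access berry: HIT. Cache (LRU->MRU): [lime hen berry]
  25. access hen: HIT. Cache (LRU->MRU): [lime berry hen]
  26. access berry: HIT. Cache (LRU->MRU): [lime hen berry]
  27. access berry: HIT. Cache (LRU->MRU): [lime hen berry]
  28. access lime: HIT. Cache (LRU->MRU): [hen berry lime]
  29. access hen: HIT. Cache (LRU->MRU): [berry lime hen]
  30. access lime: HIT. Cache (LRU->MRU): [berry hen lime]
  31. access berry: HIT. Cache (LRU->MRU): [hen lime berry]
  32. access grape: MISS, evict hen. Cache (LRU->MRU): [lime berry grape]
Total: 25 hits, 7 misses, 4 evictions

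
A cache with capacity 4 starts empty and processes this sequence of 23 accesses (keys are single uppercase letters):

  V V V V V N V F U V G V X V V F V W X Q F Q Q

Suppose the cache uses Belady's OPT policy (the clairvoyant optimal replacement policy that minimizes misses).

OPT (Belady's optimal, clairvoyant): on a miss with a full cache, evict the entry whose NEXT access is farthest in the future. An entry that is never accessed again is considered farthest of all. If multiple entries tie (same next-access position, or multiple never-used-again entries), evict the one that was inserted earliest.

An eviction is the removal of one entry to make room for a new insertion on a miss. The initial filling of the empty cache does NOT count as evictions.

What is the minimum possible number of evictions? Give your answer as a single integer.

Answer: 4

Derivation:
OPT (Belady) simulation (capacity=4):
  1. access V: MISS. Cache: [V]
  2. access V: HIT. Next use of V: step 3. Cache: [V]
  3. access V: HIT. Next use of V: step 4. Cache: [V]
  4. access V: HIT. Next use of V: step 5. Cache: [V]
  5. access V: HIT. Next use of V: step 7. Cache: [V]
  6. access N: MISS. Cache: [V N]
  7. access V: HIT. Next use of V: step 10. Cache: [V N]
  8. access F: MISS. Cache: [V N F]
  9. access U: MISS. Cache: [V N F U]
  10. access V: HIT. Next use of V: step 12. Cache: [V N F U]
  11. access G: MISS, evict N (next use: never). Cache: [V F U G]
  12. access V: HIT. Next use of V: step 14. Cache: [V F U G]
  13. access X: MISS, evict U (next use: never). Cache: [V F G X]
  14. access V: HIT. Next use of V: step 15. Cache: [V F G X]
  15. access V: HIT. Next use of V: step 17. Cache: [V F G X]
  16. access F: HIT. Next use of F: step 21. Cache: [V F G X]
  17. access V: HIT. Next use of V: never. Cache: [V F G X]
  18. access W: MISS, evict V (next use: never). Cache: [F G X W]
  19. access X: HIT. Next use of X: never. Cache: [F G X W]
  20. access Q: MISS, evict G (next use: never). Cache: [F X W Q]
  21. access F: HIT. Next use of F: never. Cache: [F X W Q]
  22. access Q: HIT. Next use of Q: step 23. Cache: [F X W Q]
  23. access Q: HIT. Next use of Q: never. Cache: [F X W Q]
Total: 15 hits, 8 misses, 4 evictions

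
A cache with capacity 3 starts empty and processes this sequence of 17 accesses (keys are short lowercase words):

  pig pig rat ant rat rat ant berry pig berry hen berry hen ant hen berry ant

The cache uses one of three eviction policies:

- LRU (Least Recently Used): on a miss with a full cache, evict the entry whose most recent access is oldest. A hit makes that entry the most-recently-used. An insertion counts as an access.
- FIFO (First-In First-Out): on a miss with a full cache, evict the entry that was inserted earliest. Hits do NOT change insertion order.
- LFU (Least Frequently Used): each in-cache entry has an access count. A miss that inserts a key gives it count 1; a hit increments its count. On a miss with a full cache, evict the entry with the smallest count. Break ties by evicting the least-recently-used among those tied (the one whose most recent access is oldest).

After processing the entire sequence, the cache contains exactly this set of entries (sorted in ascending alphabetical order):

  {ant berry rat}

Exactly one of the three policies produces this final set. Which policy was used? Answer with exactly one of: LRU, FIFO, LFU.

Answer: LFU

Derivation:
Simulating under each policy and comparing final sets:
  LRU: final set = {ant berry hen} -> differs
  FIFO: final set = {ant berry hen} -> differs
  LFU: final set = {ant berry rat} -> MATCHES target
Only LFU produces the target set.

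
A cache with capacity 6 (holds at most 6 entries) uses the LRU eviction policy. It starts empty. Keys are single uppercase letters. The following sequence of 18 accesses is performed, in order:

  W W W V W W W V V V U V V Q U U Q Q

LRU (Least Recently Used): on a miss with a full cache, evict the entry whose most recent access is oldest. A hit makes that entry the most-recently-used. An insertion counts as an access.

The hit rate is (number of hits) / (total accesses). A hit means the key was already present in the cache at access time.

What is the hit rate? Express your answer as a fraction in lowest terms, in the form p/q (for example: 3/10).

LRU simulation (capacity=6):
  1. access W: MISS. Cache (LRU->MRU): [W]
  2. access W: HIT. Cache (LRU->MRU): [W]
  3. access W: HIT. Cache (LRU->MRU): [W]
  4. access V: MISS. Cache (LRU->MRU): [W V]
  5. access W: HIT. Cache (LRU->MRU): [V W]
  6. access W: HIT. Cache (LRU->MRU): [V W]
  7. access W: HIT. Cache (LRU->MRU): [V W]
  8. access V: HIT. Cache (LRU->MRU): [W V]
  9. access V: HIT. Cache (LRU->MRU): [W V]
  10. access V: HIT. Cache (LRU->MRU): [W V]
  11. access U: MISS. Cache (LRU->MRU): [W V U]
  12. access V: HIT. Cache (LRU->MRU): [W U V]
  13. access V: HIT. Cache (LRU->MRU): [W U V]
  14. access Q: MISS. Cache (LRU->MRU): [W U V Q]
  15. access U: HIT. Cache (LRU->MRU): [W V Q U]
  16. access U: HIT. Cache (LRU->MRU): [W V Q U]
  17. access Q: HIT. Cache (LRU->MRU): [W V U Q]
  18. access Q: HIT. Cache (LRU->MRU): [W V U Q]
Total: 14 hits, 4 misses, 0 evictions

Hit rate = 14/18 = 7/9

Answer: 7/9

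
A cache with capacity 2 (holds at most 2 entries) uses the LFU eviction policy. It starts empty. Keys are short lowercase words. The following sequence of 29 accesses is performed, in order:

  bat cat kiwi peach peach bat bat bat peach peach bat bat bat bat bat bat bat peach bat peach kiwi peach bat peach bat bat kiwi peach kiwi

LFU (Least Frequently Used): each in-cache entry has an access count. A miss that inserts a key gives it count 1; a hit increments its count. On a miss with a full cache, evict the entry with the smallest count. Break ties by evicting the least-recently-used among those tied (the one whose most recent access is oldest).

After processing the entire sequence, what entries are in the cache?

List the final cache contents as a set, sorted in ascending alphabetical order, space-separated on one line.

Answer: bat kiwi

Derivation:
LFU simulation (capacity=2):
  1. access bat: MISS. Cache: [bat(c=1)]
  2. access cat: MISS. Cache: [bat(c=1) cat(c=1)]
  3. access kiwi: MISS, evict bat(c=1). Cache: [cat(c=1) kiwi(c=1)]
  4. access peach: MISS, evict cat(c=1). Cache: [kiwi(c=1) peach(c=1)]
  5. access peach: HIT, count now 2. Cache: [kiwi(c=1) peach(c=2)]
  6. access bat: MISS, evict kiwi(c=1). Cache: [bat(c=1) peach(c=2)]
  7. access bat: HIT, count now 2. Cache: [peach(c=2) bat(c=2)]
  8. access bat: HIT, count now 3. Cache: [peach(c=2) bat(c=3)]
  9. access peach: HIT, count now 3. Cache: [bat(c=3) peach(c=3)]
  10. access peach: HIT, count now 4. Cache: [bat(c=3) peach(c=4)]
  11. access bat: HIT, count now 4. Cache: [peach(c=4) bat(c=4)]
  12. access bat: HIT, count now 5. Cache: [peach(c=4) bat(c=5)]
  13. access bat: HIT, count now 6. Cache: [peach(c=4) bat(c=6)]
  14. access bat: HIT, count now 7. Cache: [peach(c=4) bat(c=7)]
  15. access bat: HIT, count now 8. Cache: [peach(c=4) bat(c=8)]
  16. access bat: HIT, count now 9. Cache: [peach(c=4) bat(c=9)]
  17. access bat: HIT, count now 10. Cache: [peach(c=4) bat(c=10)]
  18. access peach: HIT, count now 5. Cache: [peach(c=5) bat(c=10)]
  19. access bat: HIT, count now 11. Cache: [peach(c=5) bat(c=11)]
  20. access peach: HIT, count now 6. Cache: [peach(c=6) bat(c=11)]
  21. access kiwi: MISS, evict peach(c=6). Cache: [kiwi(c=1) bat(c=11)]
  22. access peach: MISS, evict kiwi(c=1). Cache: [peach(c=1) bat(c=11)]
  23. access bat: HIT, count now 12. Cache: [peach(c=1) bat(c=12)]
  24. access peach: HIT, count now 2. Cache: [peach(c=2) bat(c=12)]
  25. access bat: HIT, count now 13. Cache: [peach(c=2) bat(c=13)]
  26. access bat: HIT, count now 14. Cache: [peach(c=2) bat(c=14)]
  27. access kiwi: MISS, evict peach(c=2). Cache: [kiwi(c=1) bat(c=14)]
  28. access peach: MISS, evict kiwi(c=1). Cache: [peach(c=1) bat(c=14)]
  29. access kiwi: MISS, evict peach(c=1). Cache: [kiwi(c=1) bat(c=14)]
Total: 19 hits, 10 misses, 8 evictions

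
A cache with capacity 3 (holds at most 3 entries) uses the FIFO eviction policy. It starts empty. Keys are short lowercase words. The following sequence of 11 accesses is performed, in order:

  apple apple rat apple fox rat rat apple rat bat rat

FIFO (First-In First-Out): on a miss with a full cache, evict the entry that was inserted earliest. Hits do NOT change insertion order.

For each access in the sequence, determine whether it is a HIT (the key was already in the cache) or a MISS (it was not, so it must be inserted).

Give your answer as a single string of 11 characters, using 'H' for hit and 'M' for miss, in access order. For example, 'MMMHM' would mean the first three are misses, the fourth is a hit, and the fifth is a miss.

Answer: MHMHMHHHHMH

Derivation:
FIFO simulation (capacity=3):
  1. access apple: MISS. Cache (old->new): [apple]
  2. access apple: HIT. Cache (old->new): [apple]
  3. access rat: MISS. Cache (old->new): [apple rat]
  4. access apple: HIT. Cache (old->new): [apple rat]
  5. access fox: MISS. Cache (old->new): [apple rat fox]
  6. access rat: HIT. Cache (old->new): [apple rat fox]
  7. access rat: HIT. Cache (old->new): [apple rat fox]
  8. access apple: HIT. Cache (old->new): [apple rat fox]
  9. access rat: HIT. Cache (old->new): [apple rat fox]
  10. access bat: MISS, evict apple. Cache (old->new): [rat fox bat]
  11. access rat: HIT. Cache (old->new): [rat fox bat]
Total: 7 hits, 4 misses, 1 evictions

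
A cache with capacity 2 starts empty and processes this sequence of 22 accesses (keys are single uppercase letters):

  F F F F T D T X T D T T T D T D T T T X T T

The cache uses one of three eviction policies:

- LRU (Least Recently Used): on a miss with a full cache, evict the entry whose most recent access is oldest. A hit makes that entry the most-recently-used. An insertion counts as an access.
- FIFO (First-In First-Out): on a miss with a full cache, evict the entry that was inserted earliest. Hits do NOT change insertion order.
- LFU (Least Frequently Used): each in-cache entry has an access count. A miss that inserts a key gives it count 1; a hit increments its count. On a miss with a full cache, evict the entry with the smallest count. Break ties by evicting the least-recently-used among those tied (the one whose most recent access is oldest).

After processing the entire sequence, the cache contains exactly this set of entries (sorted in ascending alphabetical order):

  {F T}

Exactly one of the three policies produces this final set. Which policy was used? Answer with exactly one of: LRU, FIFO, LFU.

Answer: LFU

Derivation:
Simulating under each policy and comparing final sets:
  LRU: final set = {T X} -> differs
  FIFO: final set = {T X} -> differs
  LFU: final set = {F T} -> MATCHES target
Only LFU produces the target set.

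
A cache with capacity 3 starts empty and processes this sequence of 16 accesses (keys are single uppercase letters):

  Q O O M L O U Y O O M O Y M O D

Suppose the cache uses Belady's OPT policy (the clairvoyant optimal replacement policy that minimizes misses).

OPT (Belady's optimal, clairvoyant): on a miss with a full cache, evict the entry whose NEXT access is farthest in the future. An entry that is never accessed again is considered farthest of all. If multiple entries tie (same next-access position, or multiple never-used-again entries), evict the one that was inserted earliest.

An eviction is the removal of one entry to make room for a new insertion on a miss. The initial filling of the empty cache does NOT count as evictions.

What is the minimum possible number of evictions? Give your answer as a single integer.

Answer: 4

Derivation:
OPT (Belady) simulation (capacity=3):
  1. access Q: MISS. Cache: [Q]
  2. access O: MISS. Cache: [Q O]
  3. access O: HIT. Next use of O: step 6. Cache: [Q O]
  4. access M: MISS. Cache: [Q O M]
  5. access L: MISS, evict Q (next use: never). Cache: [O M L]
  6. access O: HIT. Next use of O: step 9. Cache: [O M L]
  7. access U: MISS, evict L (next use: never). Cache: [O M U]
  8. access Y: MISS, evict U (next use: never). Cache: [O M Y]
  9. access O: HIT. Next use of O: step 10. Cache: [O M Y]
  10. access O: HIT. Next use of O: step 12. Cache: [O M Y]
  11. access M: HIT. Next use of M: step 14. Cache: [O M Y]
  12. access O: HIT. Next use of O: step 15. Cache: [O M Y]
  13. access Y: HIT. Next use of Y: never. Cache: [O M Y]
  14. access M: HIT. Next use of M: never. Cache: [O M Y]
  15. access O: HIT. Next use of O: never. Cache: [O M Y]
  16. access D: MISS, evict O (next use: never). Cache: [M Y D]
Total: 9 hits, 7 misses, 4 evictions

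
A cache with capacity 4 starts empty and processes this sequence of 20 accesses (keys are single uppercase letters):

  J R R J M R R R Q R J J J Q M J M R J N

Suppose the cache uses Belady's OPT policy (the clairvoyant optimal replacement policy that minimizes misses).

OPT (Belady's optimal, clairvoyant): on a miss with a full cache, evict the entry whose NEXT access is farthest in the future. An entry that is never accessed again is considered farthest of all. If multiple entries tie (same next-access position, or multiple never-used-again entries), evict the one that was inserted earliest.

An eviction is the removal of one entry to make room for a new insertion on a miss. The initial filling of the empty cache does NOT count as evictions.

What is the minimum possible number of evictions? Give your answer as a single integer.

Answer: 1

Derivation:
OPT (Belady) simulation (capacity=4):
  1. access J: MISS. Cache: [J]
  2. access R: MISS. Cache: [J R]
  3. access R: HIT. Next use of R: step 6. Cache: [J R]
  4. access J: HIT. Next use of J: step 11. Cache: [J R]
  5. access M: MISS. Cache: [J R M]
  6. access R: HIT. Next use of R: step 7. Cache: [J R M]
  7. access R: HIT. Next use of R: step 8. Cache: [J R M]
  8. access R: HIT. Next use of R: step 10. Cache: [J R M]
  9. access Q: MISS. Cache: [J R M Q]
  10. access R: HIT. Next use of R: step 18. Cache: [J R M Q]
  11. access J: HIT. Next use of J: step 12. Cache: [J R M Q]
  12. access J: HIT. Next use of J: step 13. Cache: [J R M Q]
  13. access J: HIT. Next use of J: step 16. Cache: [J R M Q]
  14. access Q: HIT. Next use of Q: never. Cache: [J R M Q]
  15. access M: HIT. Next use of M: step 17. Cache: [J R M Q]
  16. access J: HIT. Next use of J: step 19. Cache: [J R M Q]
  17. access M: HIT. Next use of M: never. Cache: [J R M Q]
  18. access R: HIT. Next use of R: never. Cache: [J R M Q]
  19. access J: HIT. Next use of J: never. Cache: [J R M Q]
  20. access N: MISS, evict J (next use: never). Cache: [R M Q N]
Total: 15 hits, 5 misses, 1 evictions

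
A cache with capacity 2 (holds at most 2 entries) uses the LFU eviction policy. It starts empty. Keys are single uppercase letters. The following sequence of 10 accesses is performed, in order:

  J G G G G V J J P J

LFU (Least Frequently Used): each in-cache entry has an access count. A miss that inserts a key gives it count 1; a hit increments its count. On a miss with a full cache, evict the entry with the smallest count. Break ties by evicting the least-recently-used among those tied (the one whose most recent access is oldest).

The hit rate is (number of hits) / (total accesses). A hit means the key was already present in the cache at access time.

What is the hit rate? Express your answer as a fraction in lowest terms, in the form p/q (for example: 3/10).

Answer: 2/5

Derivation:
LFU simulation (capacity=2):
  1. access J: MISS. Cache: [J(c=1)]
  2. access G: MISS. Cache: [J(c=1) G(c=1)]
  3. access G: HIT, count now 2. Cache: [J(c=1) G(c=2)]
  4. access G: HIT, count now 3. Cache: [J(c=1) G(c=3)]
  5. access G: HIT, count now 4. Cache: [J(c=1) G(c=4)]
  6. access V: MISS, evict J(c=1). Cache: [V(c=1) G(c=4)]
  7. access J: MISS, evict V(c=1). Cache: [J(c=1) G(c=4)]
  8. access J: HIT, count now 2. Cache: [J(c=2) G(c=4)]
  9. access P: MISS, evict J(c=2). Cache: [P(c=1) G(c=4)]
  10. access J: MISS, evict P(c=1). Cache: [J(c=1) G(c=4)]
Total: 4 hits, 6 misses, 4 evictions

Hit rate = 4/10 = 2/5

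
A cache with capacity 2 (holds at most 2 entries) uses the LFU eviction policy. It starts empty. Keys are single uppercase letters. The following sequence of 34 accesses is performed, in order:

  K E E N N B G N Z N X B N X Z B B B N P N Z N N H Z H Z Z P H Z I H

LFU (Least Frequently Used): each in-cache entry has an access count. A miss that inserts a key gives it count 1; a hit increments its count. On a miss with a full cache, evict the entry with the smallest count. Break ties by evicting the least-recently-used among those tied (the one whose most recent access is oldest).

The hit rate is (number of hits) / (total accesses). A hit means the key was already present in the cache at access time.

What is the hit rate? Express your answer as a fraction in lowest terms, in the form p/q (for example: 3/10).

LFU simulation (capacity=2):
  1. access K: MISS. Cache: [K(c=1)]
  2. access E: MISS. Cache: [K(c=1) E(c=1)]
  3. access E: HIT, count now 2. Cache: [K(c=1) E(c=2)]
  4. access N: MISS, evict K(c=1). Cache: [N(c=1) E(c=2)]
  5. access N: HIT, count now 2. Cache: [E(c=2) N(c=2)]
  6. access B: MISS, evict E(c=2). Cache: [B(c=1) N(c=2)]
  7. access G: MISS, evict B(c=1). Cache: [G(c=1) N(c=2)]
  8. access N: HIT, count now 3. Cache: [G(c=1) N(c=3)]
  9. access Z: MISS, evict G(c=1). Cache: [Z(c=1) N(c=3)]
  10. access N: HIT, count now 4. Cache: [Z(c=1) N(c=4)]
  11. access X: MISS, evict Z(c=1). Cache: [X(c=1) N(c=4)]
  12. access B: MISS, evict X(c=1). Cache: [B(c=1) N(c=4)]
  13. access N: HIT, count now 5. Cache: [B(c=1) N(c=5)]
  14. access X: MISS, evict B(c=1). Cache: [X(c=1) N(c=5)]
  15. access Z: MISS, evict X(c=1). Cache: [Z(c=1) N(c=5)]
  16. access B: MISS, evict Z(c=1). Cache: [B(c=1) N(c=5)]
  17. access B: HIT, count now 2. Cache: [B(c=2) N(c=5)]
  18. access B: HIT, count now 3. Cache: [B(c=3) N(c=5)]
  19. access N: HIT, count now 6. Cache: [B(c=3) N(c=6)]
  20. access P: MISS, evict B(c=3). Cache: [P(c=1) N(c=6)]
  21. access N: HIT, count now 7. Cache: [P(c=1) N(c=7)]
  22. access Z: MISS, evict P(c=1). Cache: [Z(c=1) N(c=7)]
  23. access N: HIT, count now 8. Cache: [Z(c=1) N(c=8)]
  24. access N: HIT, count now 9. Cache: [Z(c=1) N(c=9)]
  25. access H: MISS, evict Z(c=1). Cache: [H(c=1) N(c=9)]
  26. access Z: MISS, evict H(c=1). Cache: [Z(c=1) N(c=9)]
  27. access H: MISS, evict Z(c=1). Cache: [H(c=1) N(c=9)]
  28. access Z: MISS, evict H(c=1). Cache: [Z(c=1) N(c=9)]
  29. access Z: HIT, count now 2. Cache: [Z(c=2) N(c=9)]
  30. access P: MISS, evict Z(c=2). Cache: [P(c=1) N(c=9)]
  31. access H: MISS, evict P(c=1). Cache: [H(c=1) N(c=9)]
  32. access Z: MISS, evict H(c=1). Cache: [Z(c=1) N(c=9)]
  33. access I: MISS, evict Z(c=1). Cache: [I(c=1) N(c=9)]
  34. access H: MISS, evict I(c=1). Cache: [H(c=1) N(c=9)]
Total: 12 hits, 22 misses, 20 evictions

Hit rate = 12/34 = 6/17

Answer: 6/17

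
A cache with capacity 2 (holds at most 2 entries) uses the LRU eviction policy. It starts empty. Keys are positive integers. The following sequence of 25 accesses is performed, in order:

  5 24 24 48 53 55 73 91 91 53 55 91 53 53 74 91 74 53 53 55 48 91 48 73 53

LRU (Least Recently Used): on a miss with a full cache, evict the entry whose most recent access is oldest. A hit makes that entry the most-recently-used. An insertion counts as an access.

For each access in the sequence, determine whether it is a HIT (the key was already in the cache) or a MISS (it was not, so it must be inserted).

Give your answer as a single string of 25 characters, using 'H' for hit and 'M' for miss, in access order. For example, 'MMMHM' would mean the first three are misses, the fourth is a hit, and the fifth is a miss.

LRU simulation (capacity=2):
  1. access 5: MISS. Cache (LRU->MRU): [5]
  2. access 24: MISS. Cache (LRU->MRU): [5 24]
  3. access 24: HIT. Cache (LRU->MRU): [5 24]
  4. access 48: MISS, evict 5. Cache (LRU->MRU): [24 48]
  5. access 53: MISS, evict 24. Cache (LRU->MRU): [48 53]
  6. access 55: MISS, evict 48. Cache (LRU->MRU): [53 55]
  7. access 73: MISS, evict 53. Cache (LRU->MRU): [55 73]
  8. access 91: MISS, evict 55. Cache (LRU->MRU): [73 91]
  9. access 91: HIT. Cache (LRU->MRU): [73 91]
  10. access 53: MISS, evict 73. Cache (LRU->MRU): [91 53]
  11. access 55: MISS, evict 91. Cache (LRU->MRU): [53 55]
  12. access 91: MISS, evict 53. Cache (LRU->MRU): [55 91]
  13. access 53: MISS, evict 55. Cache (LRU->MRU): [91 53]
  14. access 53: HIT. Cache (LRU->MRU): [91 53]
  15. access 74: MISS, evict 91. Cache (LRU->MRU): [53 74]
  16. access 91: MISS, evict 53. Cache (LRU->MRU): [74 91]
  17. access 74: HIT. Cache (LRU->MRU): [91 74]
  18. access 53: MISS, evict 91. Cache (LRU->MRU): [74 53]
  19. access 53: HIT. Cache (LRU->MRU): [74 53]
  20. access 55: MISS, evict 74. Cache (LRU->MRU): [53 55]
  21. access 48: MISS, evict 53. Cache (LRU->MRU): [55 48]
  22. access 91: MISS, evict 55. Cache (LRU->MRU): [48 91]
  23. access 48: HIT. Cache (LRU->MRU): [91 48]
  24. access 73: MISS, evict 91. Cache (LRU->MRU): [48 73]
  25. access 53: MISS, evict 48. Cache (LRU->MRU): [73 53]
Total: 6 hits, 19 misses, 17 evictions

Answer: MMHMMMMMHMMMMHMMHMHMMMHMM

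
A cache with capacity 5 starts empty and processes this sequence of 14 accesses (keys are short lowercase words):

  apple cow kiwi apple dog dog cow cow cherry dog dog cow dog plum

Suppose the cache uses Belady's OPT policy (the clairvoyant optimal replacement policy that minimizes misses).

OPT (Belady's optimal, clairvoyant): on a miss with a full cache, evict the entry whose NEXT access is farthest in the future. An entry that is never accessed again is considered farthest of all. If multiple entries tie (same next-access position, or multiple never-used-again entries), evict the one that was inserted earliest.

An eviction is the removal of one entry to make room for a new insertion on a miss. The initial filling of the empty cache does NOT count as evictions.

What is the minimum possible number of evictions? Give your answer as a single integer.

Answer: 1

Derivation:
OPT (Belady) simulation (capacity=5):
  1. access apple: MISS. Cache: [apple]
  2. access cow: MISS. Cache: [apple cow]
  3. access kiwi: MISS. Cache: [apple cow kiwi]
  4. access apple: HIT. Next use of apple: never. Cache: [apple cow kiwi]
  5. access dog: MISS. Cache: [apple cow kiwi dog]
  6. access dog: HIT. Next use of dog: step 10. Cache: [apple cow kiwi dog]
  7. access cow: HIT. Next use of cow: step 8. Cache: [apple cow kiwi dog]
  8. access cow: HIT. Next use of cow: step 12. Cache: [apple cow kiwi dog]
  9. access cherry: MISS. Cache: [apple cow kiwi dog cherry]
  10. access dog: HIT. Next use of dog: step 11. Cache: [apple cow kiwi dog cherry]
  11. access dog: HIT. Next use of dog: step 13. Cache: [apple cow kiwi dog cherry]
  12. access cow: HIT. Next use of cow: never. Cache: [apple cow kiwi dog cherry]
  13. access dog: HIT. Next use of dog: never. Cache: [apple cow kiwi dog cherry]
  14. access plum: MISS, evict apple (next use: never). Cache: [cow kiwi dog cherry plum]
Total: 8 hits, 6 misses, 1 evictions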